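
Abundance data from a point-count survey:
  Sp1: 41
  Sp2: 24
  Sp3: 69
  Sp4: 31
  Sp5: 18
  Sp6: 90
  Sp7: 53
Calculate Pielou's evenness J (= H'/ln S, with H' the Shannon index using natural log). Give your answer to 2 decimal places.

Total N = 41+24+69+31+18+90+53 = 326, so the proportions are 0.1258, 0.0736, 0.2117, 0.0951, 0.0552, 0.2761, 0.1626 (working shown to 4 dp, full precision carried).
H' = −Σ pᵢ ln pᵢ = −((-0.2608) + (-0.1921) + (-0.3287) + (-0.2237) + (-0.1599) + (-0.3553) + (-0.2953)) = 1.8158.
With S = 7 species, ln S = 1.9459, so J = 1.8158/1.9459 = 0.9331, i.e. 0.93 to 2 decimal places.

0.93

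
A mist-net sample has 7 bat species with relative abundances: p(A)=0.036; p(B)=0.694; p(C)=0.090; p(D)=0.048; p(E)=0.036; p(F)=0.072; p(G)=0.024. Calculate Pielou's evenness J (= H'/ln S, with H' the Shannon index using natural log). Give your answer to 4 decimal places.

H' = −Σ pᵢ ln pᵢ = −((-0.119673) + (-0.253507) + (-0.216715) + (-0.145755) + (-0.119673) + (-0.189438) + (-0.089513)) = 1.134273 (working shown to 6 dp, full precision carried).
With S = 7 species, ln S = 1.945910, so J = 1.134273/1.945910 = 0.582901, i.e. 0.5829 to 4 decimal places.

0.5829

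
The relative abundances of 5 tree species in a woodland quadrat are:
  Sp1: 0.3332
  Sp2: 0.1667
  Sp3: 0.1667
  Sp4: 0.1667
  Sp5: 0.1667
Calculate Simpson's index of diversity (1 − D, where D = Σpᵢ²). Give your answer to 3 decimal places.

D = 0.3332² + 0.1667² + 0.1667² + 0.1667² + 0.1667² = 0.11102 + 0.02779 + 0.02779 + 0.02779 + 0.02779 = 0.22218 (working shown to 5 dp, full precision carried).
So 1 − D = 0.77782, i.e. 0.778 to 3 decimal places.

0.778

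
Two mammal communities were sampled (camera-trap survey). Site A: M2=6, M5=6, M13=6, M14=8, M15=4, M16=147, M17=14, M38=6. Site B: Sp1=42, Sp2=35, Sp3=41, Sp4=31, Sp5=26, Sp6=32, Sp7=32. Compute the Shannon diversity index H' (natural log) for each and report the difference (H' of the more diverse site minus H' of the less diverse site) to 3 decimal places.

Site A: N=197, proportions 0.0304569, 0.0304569, 0.0304569, 0.0406091, 0.0203046, 0.7461929, 0.071066, 0.0304569, giving H' = 1.0409533 (working shown to 7 dp, full precision carried).
Site B: N=239, proportions 0.1757322, 0.1464435, 0.1715481, 0.1297071, 0.1087866, 0.1338912, 0.1338912, giving H' = 1.9340076.
Difference = |1.0409533 − 1.9340076| = 0.8930543, i.e. 0.893 to 3 decimal places.

0.893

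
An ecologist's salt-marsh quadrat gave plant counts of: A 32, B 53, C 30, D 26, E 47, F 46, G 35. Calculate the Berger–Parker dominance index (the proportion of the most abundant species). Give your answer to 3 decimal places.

Total N = 32+53+30+26+47+46+35 = 269, so the proportions are 0.11896, 0.19703, 0.11152, 0.09665, 0.17472, 0.171, 0.13011 (working shown to 5 dp, full precision carried).
The largest proportion is 0.19703, i.e. d = 0.197 to 3 decimal places.

0.197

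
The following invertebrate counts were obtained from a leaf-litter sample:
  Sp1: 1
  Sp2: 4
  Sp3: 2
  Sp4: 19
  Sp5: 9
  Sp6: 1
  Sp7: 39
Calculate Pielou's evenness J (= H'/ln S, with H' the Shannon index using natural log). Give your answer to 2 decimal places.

Total N = 1+4+2+19+9+1+39 = 75, so the proportions are 0.0133, 0.0533, 0.0267, 0.2533, 0.12, 0.0133, 0.52 (working shown to 4 dp, full precision carried).
H' = −Σ pᵢ ln pᵢ = −((-0.0576) + (-0.1563) + (-0.0966) + (-0.3478) + (-0.2544) + (-0.0576) + (-0.3400)) = 1.3104.
With S = 7 species, ln S = 1.9459, so J = 1.3104/1.9459 = 0.6734, i.e. 0.67 to 2 decimal places.

0.67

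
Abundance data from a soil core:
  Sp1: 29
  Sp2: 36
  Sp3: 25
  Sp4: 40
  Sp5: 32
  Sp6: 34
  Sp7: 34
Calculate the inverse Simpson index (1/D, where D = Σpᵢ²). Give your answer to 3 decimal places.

6.872

Total N = 29+36+25+40+32+34+34 = 230, so the proportions are 0.126087, 0.1565217, 0.1086957, 0.173913, 0.1391304, 0.1478261, 0.1478261 (working shown to 7 dp, full precision carried).
D = 0.126087² + 0.1565217² + 0.1086957² + 0.173913² + 0.1391304² + 0.1478261² + 0.1478261² = 0.0158979 + 0.0244991 + 0.0118147 + 0.0302457 + 0.0193573 + 0.0218526 + 0.0218526 = 0.1455198.
So 1/D = 6.87191, i.e. 6.872 to 3 decimal places.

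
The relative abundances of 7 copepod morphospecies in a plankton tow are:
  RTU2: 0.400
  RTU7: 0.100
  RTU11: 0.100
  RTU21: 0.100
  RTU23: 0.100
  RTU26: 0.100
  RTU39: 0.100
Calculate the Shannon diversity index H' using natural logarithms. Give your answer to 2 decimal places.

Each pᵢ ln pᵢ term (working shown to 4 dp, full precision carried): 0.4×(-0.9163)=-0.3665, 0.1×(-2.3026)=-0.2303, 0.1×(-2.3026)=-0.2303, 0.1×(-2.3026)=-0.2303, 0.1×(-2.3026)=-0.2303, 0.1×(-2.3026)=-0.2303, 0.1×(-2.3026)=-0.2303.
Sum = -1.7481, so H' = 1.75.

1.75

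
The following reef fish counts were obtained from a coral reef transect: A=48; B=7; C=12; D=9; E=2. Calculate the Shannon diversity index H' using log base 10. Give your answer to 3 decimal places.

0.498

Total N = 48+7+12+9+2 = 78, so the proportions are 0.61538, 0.08974, 0.15385, 0.11538, 0.02564 (working shown to 5 dp, full precision carried).
Each pᵢ log₁₀ pᵢ term: 0.61538×(-0.21085)=-0.12976, 0.08974×(-1.04700)=-0.09396, 0.15385×(-0.81291)=-0.12506, 0.11538×(-0.93785)=-0.10821, 0.02564×(-1.59106)=-0.04080.
Sum = -0.49779, so H' = 0.498.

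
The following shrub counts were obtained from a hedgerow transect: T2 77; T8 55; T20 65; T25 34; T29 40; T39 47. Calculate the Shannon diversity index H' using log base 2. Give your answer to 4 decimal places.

2.5302

Total N = 77+55+65+34+40+47 = 318, so the proportions are 0.242138, 0.172956, 0.204403, 0.106918, 0.125786, 0.147799 (working shown to 6 dp, full precision carried).
Each pᵢ log₂ pᵢ term: 0.242138×(-2.046096)=-0.495438, 0.172956×(-2.531523)=-0.437842, 0.204403×(-2.290515)=-0.468187, 0.106918×(-3.225420)=-0.344856, 0.125786×(-2.990955)=-0.376221, 0.147799×(-2.758294)=-0.407672.
Sum = -2.530217, so H' = 2.5302.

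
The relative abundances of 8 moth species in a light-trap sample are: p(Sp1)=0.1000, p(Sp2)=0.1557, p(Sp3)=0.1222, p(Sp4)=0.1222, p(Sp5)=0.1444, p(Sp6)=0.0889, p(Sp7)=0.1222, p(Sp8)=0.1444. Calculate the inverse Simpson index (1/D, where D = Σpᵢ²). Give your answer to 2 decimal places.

D = 0.1² + 0.1557² + 0.1222² + 0.1222² + 0.1444² + 0.0889² + 0.1222² + 0.1444² = 0.010000 + 0.024242 + 0.014933 + 0.014933 + 0.020851 + 0.007903 + 0.014933 + 0.020851 = 0.128647 (working shown to 6 dp, full precision carried).
So 1/D = 7.7732, i.e. 7.77 to 2 decimal places.

7.77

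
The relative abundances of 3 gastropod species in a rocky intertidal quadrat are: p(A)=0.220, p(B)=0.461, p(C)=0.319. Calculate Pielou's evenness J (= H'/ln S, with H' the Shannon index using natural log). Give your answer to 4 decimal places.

H' = −Σ pᵢ ln pᵢ = −((-0.333108) + (-0.356979) + (-0.364478)) = 1.054565 (working shown to 6 dp, full precision carried).
With S = 3 species, ln S = 1.098612, so J = 1.054565/1.098612 = 0.959906, i.e. 0.9599 to 4 decimal places.

0.9599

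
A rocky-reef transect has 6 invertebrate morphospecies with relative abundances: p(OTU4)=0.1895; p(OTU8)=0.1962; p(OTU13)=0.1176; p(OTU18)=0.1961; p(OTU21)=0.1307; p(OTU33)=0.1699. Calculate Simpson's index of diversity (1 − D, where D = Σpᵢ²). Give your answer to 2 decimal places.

D = 0.1895² + 0.1962² + 0.1176² + 0.1961² + 0.1307² + 0.1699² = 0.0359 + 0.0385 + 0.0138 + 0.0385 + 0.0171 + 0.0289 = 0.1726 (working shown to 4 dp, full precision carried).
So 1 − D = 0.8274, i.e. 0.83 to 2 decimal places.

0.83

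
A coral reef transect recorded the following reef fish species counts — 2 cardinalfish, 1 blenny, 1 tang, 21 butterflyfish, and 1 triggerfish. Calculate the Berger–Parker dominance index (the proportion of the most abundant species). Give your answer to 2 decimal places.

0.81

Total N = 2+1+1+21+1 = 26, so the proportions are 0.0769, 0.0385, 0.0385, 0.8077, 0.0385 (working shown to 4 dp, full precision carried).
The largest proportion is 0.8077, i.e. d = 0.81 to 2 decimal places.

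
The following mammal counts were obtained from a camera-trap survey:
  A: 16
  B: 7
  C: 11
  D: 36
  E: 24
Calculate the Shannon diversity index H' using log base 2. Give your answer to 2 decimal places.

2.11

Total N = 16+7+11+36+24 = 94, so the proportions are 0.1702, 0.0745, 0.117, 0.383, 0.2553 (working shown to 4 dp, full precision carried).
Each pᵢ log₂ pᵢ term: 0.1702×(-2.5546)=-0.4348, 0.0745×(-3.7472)=-0.2790, 0.117×(-3.0952)=-0.3622, 0.383×(-1.3847)=-0.5303, 0.2553×(-1.9696)=-0.5029.
Sum = -2.1093, so H' = 2.11.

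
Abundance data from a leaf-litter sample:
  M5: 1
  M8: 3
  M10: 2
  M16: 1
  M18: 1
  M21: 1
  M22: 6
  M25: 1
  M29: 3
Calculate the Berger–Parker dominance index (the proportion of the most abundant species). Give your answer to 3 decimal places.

Total N = 1+3+2+1+1+1+6+1+3 = 19, so the proportions are 0.05263, 0.15789, 0.10526, 0.05263, 0.05263, 0.05263, 0.31579, 0.05263, 0.15789 (working shown to 5 dp, full precision carried).
The largest proportion is 0.31579, i.e. d = 0.316 to 3 decimal places.

0.316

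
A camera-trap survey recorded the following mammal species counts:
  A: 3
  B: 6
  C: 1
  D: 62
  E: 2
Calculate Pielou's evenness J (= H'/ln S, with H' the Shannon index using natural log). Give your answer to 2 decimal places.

Total N = 3+6+1+62+2 = 74, so the proportions are 0.0405, 0.0811, 0.0135, 0.8378, 0.027 (working shown to 4 dp, full precision carried).
H' = −Σ pᵢ ln pᵢ = −((-0.1300) + (-0.2037) + (-0.0582) + (-0.1482) + (-0.0976)) = 0.6376.
With S = 5 species, ln S = 1.6094, so J = 0.6376/1.6094 = 0.3962, i.e. 0.40 to 2 decimal places.

0.40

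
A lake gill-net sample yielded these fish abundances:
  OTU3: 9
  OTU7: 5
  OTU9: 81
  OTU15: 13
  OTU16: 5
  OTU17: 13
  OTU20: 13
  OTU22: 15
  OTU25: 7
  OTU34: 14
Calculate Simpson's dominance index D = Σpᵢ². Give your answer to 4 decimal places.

0.2504

Total N = 9+5+81+13+5+13+13+15+7+14 = 175, so the proportions are 0.051429, 0.028571, 0.462857, 0.074286, 0.028571, 0.074286, 0.074286, 0.085714, 0.04, 0.08 (working shown to 6 dp, full precision carried).
D = 0.051429² + 0.028571² + 0.462857² + 0.074286² + 0.028571² + 0.074286² + 0.074286² + 0.085714² + 0.04² + 0.08² = 0.002645 + 0.000816 + 0.214237 + 0.005518 + 0.000816 + 0.005518 + 0.005518 + 0.007347 + 0.001600 + 0.006400 = 0.250416.
To 4 decimal places, D = 0.2504.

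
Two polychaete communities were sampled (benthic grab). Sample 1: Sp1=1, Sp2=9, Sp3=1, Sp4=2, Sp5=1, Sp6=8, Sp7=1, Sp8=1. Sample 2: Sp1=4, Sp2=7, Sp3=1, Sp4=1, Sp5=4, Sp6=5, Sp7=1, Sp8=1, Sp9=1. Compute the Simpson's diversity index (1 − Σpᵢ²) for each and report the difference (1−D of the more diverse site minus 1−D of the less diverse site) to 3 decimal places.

0.090

Sample 1: N=24, proportions 0.04167, 0.375, 0.04167, 0.08333, 0.04167, 0.33333, 0.04167, 0.04167, giving 1−D = 0.73264 (working shown to 5 dp, full precision carried).
Sample 2: N=25, proportions 0.16, 0.28, 0.04, 0.04, 0.16, 0.2, 0.04, 0.04, 0.04, giving 1−D = 0.82240.
Difference = |0.73264 − 0.82240| = 0.08976, i.e. 0.090 to 3 decimal places.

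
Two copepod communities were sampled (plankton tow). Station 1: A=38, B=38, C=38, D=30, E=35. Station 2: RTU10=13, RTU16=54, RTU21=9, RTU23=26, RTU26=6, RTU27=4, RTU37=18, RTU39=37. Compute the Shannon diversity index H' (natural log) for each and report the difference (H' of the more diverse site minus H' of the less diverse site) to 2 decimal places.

Station 1: N=179, proportions 0.2123, 0.2123, 0.2123, 0.1676, 0.1955, giving H' = 1.6055 (working shown to 4 dp, full precision carried).
Station 2: N=167, proportions 0.0778, 0.3234, 0.0539, 0.1557, 0.0359, 0.024, 0.1078, 0.2216, giving H' = 1.7937.
Difference = |1.6055 − 1.7937| = 0.1882, i.e. 0.19 to 2 decimal places.

0.19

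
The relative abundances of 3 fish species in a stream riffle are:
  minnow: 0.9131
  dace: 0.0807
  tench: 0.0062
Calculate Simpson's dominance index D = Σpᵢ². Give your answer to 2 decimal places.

D = 0.9131² + 0.0807² + 0.0062² = 0.8338 + 0.0065 + 0.0000 = 0.8403 (working shown to 4 dp, full precision carried).
To 2 decimal places, D = 0.84.

0.84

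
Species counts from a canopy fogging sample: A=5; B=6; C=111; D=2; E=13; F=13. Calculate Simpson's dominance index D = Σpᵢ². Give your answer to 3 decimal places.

Total N = 5+6+111+2+13+13 = 150, so the proportions are 0.03333, 0.04, 0.74, 0.01333, 0.08667, 0.08667 (working shown to 5 dp, full precision carried).
D = 0.03333² + 0.04² + 0.74² + 0.01333² + 0.08667² + 0.08667² = 0.00111 + 0.00160 + 0.54760 + 0.00018 + 0.00751 + 0.00751 = 0.56551.
To 3 decimal places, D = 0.566.

0.566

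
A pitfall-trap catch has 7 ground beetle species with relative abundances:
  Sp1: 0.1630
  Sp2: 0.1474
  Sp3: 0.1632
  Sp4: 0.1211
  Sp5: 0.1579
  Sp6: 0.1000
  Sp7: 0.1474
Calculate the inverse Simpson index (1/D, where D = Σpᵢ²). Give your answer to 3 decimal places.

D = 0.163² + 0.1474² + 0.1632² + 0.1211² + 0.1579² + 0.1² + 0.1474² = 0.0265690 + 0.0217268 + 0.0266342 + 0.0146652 + 0.0249324 + 0.0100000 + 0.0217268 = 0.1462544 (working shown to 7 dp, full precision carried).
So 1/D = 6.83740, i.e. 6.837 to 3 decimal places.

6.837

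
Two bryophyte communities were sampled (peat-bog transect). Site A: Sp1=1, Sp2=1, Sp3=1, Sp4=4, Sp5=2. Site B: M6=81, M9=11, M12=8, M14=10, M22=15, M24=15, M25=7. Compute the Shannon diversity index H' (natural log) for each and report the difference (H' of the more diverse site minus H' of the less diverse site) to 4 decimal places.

0.0474

Site A: N=9, proportions 0.111111, 0.111111, 0.111111, 0.444444, 0.222222, giving H' = 1.427061 (working shown to 6 dp, full precision carried).
Site B: N=147, proportions 0.55102, 0.07483, 0.054422, 0.068027, 0.102041, 0.102041, 0.047619, giving H' = 1.474436.
Difference = |1.427061 − 1.474436| = 0.047375, i.e. 0.0474 to 4 decimal places.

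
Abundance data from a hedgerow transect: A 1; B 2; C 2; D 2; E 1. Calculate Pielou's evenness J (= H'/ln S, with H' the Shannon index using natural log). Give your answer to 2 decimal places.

Total N = 1+2+2+2+1 = 8, so the proportions are 0.125, 0.25, 0.25, 0.25, 0.125 (working shown to 4 dp, full precision carried).
H' = −Σ pᵢ ln pᵢ = −((-0.2599) + (-0.3466) + (-0.3466) + (-0.3466) + (-0.2599)) = 1.5596.
With S = 5 species, ln S = 1.6094, so J = 1.5596/1.6094 = 0.9690, i.e. 0.97 to 2 decimal places.

0.97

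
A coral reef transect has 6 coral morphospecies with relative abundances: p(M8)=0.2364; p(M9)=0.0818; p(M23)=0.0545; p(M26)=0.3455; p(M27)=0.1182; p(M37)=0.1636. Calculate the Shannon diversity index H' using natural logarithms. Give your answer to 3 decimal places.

Each pᵢ ln pᵢ term (working shown to 5 dp, full precision carried): 0.2364×(-1.44223)=-0.34094, 0.0818×(-2.50348)=-0.20478, 0.0545×(-2.90955)=-0.15857, 0.3455×(-1.06276)=-0.36718, 0.1182×(-2.13538)=-0.25240, 0.1636×(-1.81033)=-0.29617.
Sum = -1.62005, so H' = 1.620.

1.620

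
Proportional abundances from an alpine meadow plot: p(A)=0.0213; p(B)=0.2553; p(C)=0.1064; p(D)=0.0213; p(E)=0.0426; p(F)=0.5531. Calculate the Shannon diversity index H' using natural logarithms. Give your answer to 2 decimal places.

Each pᵢ ln pᵢ term (working shown to 4 dp, full precision carried): 0.0213×(-3.8490)=-0.0820, 0.2553×(-1.3653)=-0.3486, 0.1064×(-2.2405)=-0.2384, 0.0213×(-3.8490)=-0.0820, 0.0426×(-3.1559)=-0.1344, 0.5531×(-0.5922)=-0.3276.
Sum = -1.2129, so H' = 1.21.

1.21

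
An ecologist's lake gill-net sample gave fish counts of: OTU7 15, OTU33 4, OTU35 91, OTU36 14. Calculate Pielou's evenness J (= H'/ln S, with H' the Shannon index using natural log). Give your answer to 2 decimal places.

0.61

Total N = 15+4+91+14 = 124, so the proportions are 0.121, 0.0323, 0.7339, 0.1129 (working shown to 4 dp, full precision carried).
H' = −Σ pᵢ ln pᵢ = −((-0.2555) + (-0.1108) + (-0.2271) + (-0.2463)) = 0.8396.
With S = 4 species, ln S = 1.3863, so J = 0.8396/1.3863 = 0.6057, i.e. 0.61 to 2 decimal places.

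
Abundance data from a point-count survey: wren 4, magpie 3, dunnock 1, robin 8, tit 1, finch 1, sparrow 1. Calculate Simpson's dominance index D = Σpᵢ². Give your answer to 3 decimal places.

0.258

Total N = 4+3+1+8+1+1+1 = 19, so the proportions are 0.21053, 0.15789, 0.05263, 0.42105, 0.05263, 0.05263, 0.05263 (working shown to 5 dp, full precision carried).
D = 0.21053² + 0.15789² + 0.05263² + 0.42105² + 0.05263² + 0.05263² + 0.05263² = 0.04432 + 0.02493 + 0.00277 + 0.17729 + 0.00277 + 0.00277 + 0.00277 = 0.25762.
To 3 decimal places, D = 0.258.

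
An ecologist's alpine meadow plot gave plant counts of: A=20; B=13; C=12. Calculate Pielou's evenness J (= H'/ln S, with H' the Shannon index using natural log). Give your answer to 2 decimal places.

0.98

Total N = 20+13+12 = 45, so the proportions are 0.4444, 0.2889, 0.2667 (working shown to 4 dp, full precision carried).
H' = −Σ pᵢ ln pᵢ = −((-0.3604) + (-0.3587) + (-0.3525)) = 1.0716.
With S = 3 species, ln S = 1.0986, so J = 1.0716/1.0986 = 0.9754, i.e. 0.98 to 2 decimal places.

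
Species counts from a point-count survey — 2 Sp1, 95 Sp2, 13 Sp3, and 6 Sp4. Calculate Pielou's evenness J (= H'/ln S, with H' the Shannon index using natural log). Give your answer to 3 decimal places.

0.456

Total N = 2+95+13+6 = 116, so the proportions are 0.01724, 0.81897, 0.11207, 0.05172 (working shown to 5 dp, full precision carried).
H' = −Σ pᵢ ln pᵢ = −((-0.07001) + (-0.16356) + (-0.24528) + (-0.15320)) = 0.63204.
With S = 4 species, ln S = 1.38629, so J = 0.63204/1.38629 = 0.45592, i.e. 0.456 to 3 decimal places.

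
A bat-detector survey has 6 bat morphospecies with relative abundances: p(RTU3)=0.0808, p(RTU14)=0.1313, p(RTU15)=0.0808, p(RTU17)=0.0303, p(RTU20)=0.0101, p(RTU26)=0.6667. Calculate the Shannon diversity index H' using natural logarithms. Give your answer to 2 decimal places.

Each pᵢ ln pᵢ term (working shown to 4 dp, full precision carried): 0.0808×(-2.5158)=-0.2033, 0.1313×(-2.0303)=-0.2666, 0.0808×(-2.5158)=-0.2033, 0.0303×(-3.4966)=-0.1059, 0.0101×(-4.5952)=-0.0464, 0.6667×(-0.4054)=-0.2703.
Sum = -1.0958, so H' = 1.10.

1.10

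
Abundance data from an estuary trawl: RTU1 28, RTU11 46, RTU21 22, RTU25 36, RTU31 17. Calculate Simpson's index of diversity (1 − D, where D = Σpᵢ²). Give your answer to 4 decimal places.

Total N = 28+46+22+36+17 = 149, so the proportions are 0.187919, 0.308725, 0.147651, 0.241611, 0.114094 (working shown to 6 dp, full precision carried).
D = 0.187919² + 0.308725² + 0.147651² + 0.241611² + 0.114094² = 0.035314 + 0.095311 + 0.021801 + 0.058376 + 0.013017 = 0.223819.
So 1 − D = 0.776181, i.e. 0.7762 to 4 decimal places.

0.7762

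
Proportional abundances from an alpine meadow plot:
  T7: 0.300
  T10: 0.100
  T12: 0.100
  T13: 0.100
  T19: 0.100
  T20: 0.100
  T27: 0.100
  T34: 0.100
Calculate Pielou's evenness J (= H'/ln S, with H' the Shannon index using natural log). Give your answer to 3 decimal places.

H' = −Σ pᵢ ln pᵢ = −((-0.36119) + (-0.23026) + (-0.23026) + (-0.23026) + (-0.23026) + (-0.23026) + (-0.23026) + (-0.23026)) = 1.97300 (working shown to 5 dp, full precision carried).
With S = 8 species, ln S = 2.07944, so J = 1.97300/2.07944 = 0.94881, i.e. 0.949 to 3 decimal places.

0.949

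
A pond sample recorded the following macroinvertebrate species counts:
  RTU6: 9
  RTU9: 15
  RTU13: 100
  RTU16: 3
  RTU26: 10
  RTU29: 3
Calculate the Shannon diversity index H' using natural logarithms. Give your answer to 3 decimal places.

1.009

Total N = 9+15+100+3+10+3 = 140, so the proportions are 0.06429, 0.10714, 0.71429, 0.02143, 0.07143, 0.02143 (working shown to 5 dp, full precision carried).
Each pᵢ ln pᵢ term: 0.06429×(-2.74442)=-0.17643, 0.10714×(-2.23359)=-0.23931, 0.71429×(-0.33647)=-0.24034, 0.02143×(-3.84303)=-0.08235, 0.07143×(-2.63906)=-0.18850, 0.02143×(-3.84303)=-0.08235.
Sum = -1.00928, so H' = 1.009.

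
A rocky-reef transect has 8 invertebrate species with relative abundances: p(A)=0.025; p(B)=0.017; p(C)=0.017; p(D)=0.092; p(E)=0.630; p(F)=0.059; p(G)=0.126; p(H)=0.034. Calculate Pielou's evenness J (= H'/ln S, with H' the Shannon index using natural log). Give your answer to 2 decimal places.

H' = −Σ pᵢ ln pᵢ = −((-0.0922) + (-0.0693) + (-0.0693) + (-0.2195) + (-0.2911) + (-0.1670) + (-0.2610) + (-0.1150)) = 1.2843 (working shown to 4 dp, full precision carried).
With S = 8 species, ln S = 2.0794, so J = 1.2843/2.0794 = 0.6176, i.e. 0.62 to 2 decimal places.

0.62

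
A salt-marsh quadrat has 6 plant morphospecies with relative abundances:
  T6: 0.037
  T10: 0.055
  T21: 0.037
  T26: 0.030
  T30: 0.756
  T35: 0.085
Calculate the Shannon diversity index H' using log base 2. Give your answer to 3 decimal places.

1.341

Each pᵢ log₂ pᵢ term (working shown to 5 dp, full precision carried): 0.037×(-4.75633)=-0.17598, 0.055×(-4.18442)=-0.23014, 0.037×(-4.75633)=-0.17598, 0.03×(-5.05889)=-0.15177, 0.756×(-0.40354)=-0.30508, 0.085×(-3.55639)=-0.30229.
Sum = -1.34125, so H' = 1.341.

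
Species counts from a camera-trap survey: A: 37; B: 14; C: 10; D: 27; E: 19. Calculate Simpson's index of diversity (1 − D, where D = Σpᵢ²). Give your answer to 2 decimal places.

0.76

Total N = 37+14+10+27+19 = 107, so the proportions are 0.3458, 0.1308, 0.0935, 0.2523, 0.1776 (working shown to 4 dp, full precision carried).
D = 0.3458² + 0.1308² + 0.0935² + 0.2523² + 0.1776² = 0.1196 + 0.0171 + 0.0087 + 0.0637 + 0.0315 = 0.2406.
So 1 − D = 0.7594, i.e. 0.76 to 2 decimal places.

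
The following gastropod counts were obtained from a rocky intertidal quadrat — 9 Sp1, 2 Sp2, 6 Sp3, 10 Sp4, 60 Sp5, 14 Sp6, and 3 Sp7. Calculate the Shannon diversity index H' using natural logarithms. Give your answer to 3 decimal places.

Total N = 9+2+6+10+60+14+3 = 104, so the proportions are 0.08654, 0.01923, 0.05769, 0.09615, 0.57692, 0.13462, 0.02885 (working shown to 5 dp, full precision carried).
Each pᵢ ln pᵢ term: 0.08654×(-2.44717)=-0.21177, 0.01923×(-3.95124)=-0.07599, 0.05769×(-2.85263)=-0.16457, 0.09615×(-2.34181)=-0.22517, 0.57692×(-0.55005)=-0.31733, 0.13462×(-2.00533)=-0.26995, 0.02885×(-3.54578)=-0.10228.
Sum = -1.36707, so H' = 1.367.

1.367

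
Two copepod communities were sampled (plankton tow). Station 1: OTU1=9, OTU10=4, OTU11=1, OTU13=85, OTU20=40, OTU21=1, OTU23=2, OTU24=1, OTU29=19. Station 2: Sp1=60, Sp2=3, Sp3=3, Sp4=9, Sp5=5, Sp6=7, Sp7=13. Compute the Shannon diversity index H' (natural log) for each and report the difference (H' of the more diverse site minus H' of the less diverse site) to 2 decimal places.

Station 1: N=162, proportions 0.0556, 0.0247, 0.0062, 0.5247, 0.2469, 0.0062, 0.0123, 0.0062, 0.1173, giving H' = 1.3356 (working shown to 4 dp, full precision carried).
Station 2: N=100, proportions 0.6, 0.03, 0.03, 0.09, 0.05, 0.07, 0.13, giving H' = 1.3348.
Difference = |1.3356 − 1.3348| = 0.0008, i.e. 0.00 to 2 decimal places.

0.00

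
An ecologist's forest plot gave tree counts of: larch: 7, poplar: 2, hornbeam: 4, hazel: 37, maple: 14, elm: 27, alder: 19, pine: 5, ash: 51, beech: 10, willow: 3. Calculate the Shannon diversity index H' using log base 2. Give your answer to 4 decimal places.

Total N = 7+2+4+37+14+27+19+5+51+10+3 = 179, so the proportions are 0.039106, 0.011173, 0.022346, 0.206704, 0.078212, 0.150838, 0.106145, 0.027933, 0.284916, 0.055866, 0.01676 (working shown to 6 dp, full precision carried).
Each pᵢ log₂ pᵢ term: 0.039106×(-4.676461)=-0.182878, 0.011173×(-6.483816)=-0.072445, 0.022346×(-5.483816)=-0.122543, 0.206704×(-2.274362)=-0.470120, 0.078212×(-3.676461)=-0.287544, 0.150838×(-2.728928)=-0.411626, 0.106145×(-3.235888)=-0.343474, 0.027933×(-5.161888)=-0.144187, 0.284916×(-1.811390)=-0.516094, 0.055866×(-4.161888)=-0.232508, 0.01676×(-5.898853)=-0.098863.
Sum = -2.882283, so H' = 2.8823.

2.8823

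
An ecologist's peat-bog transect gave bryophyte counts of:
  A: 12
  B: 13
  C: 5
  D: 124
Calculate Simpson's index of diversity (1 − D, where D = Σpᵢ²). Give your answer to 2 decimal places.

Total N = 12+13+5+124 = 154, so the proportions are 0.0779, 0.0844, 0.0325, 0.8052 (working shown to 4 dp, full precision carried).
D = 0.0779² + 0.0844² + 0.0325² + 0.8052² = 0.0061 + 0.0071 + 0.0011 + 0.6483 = 0.6626.
So 1 − D = 0.3374, i.e. 0.34 to 2 decimal places.

0.34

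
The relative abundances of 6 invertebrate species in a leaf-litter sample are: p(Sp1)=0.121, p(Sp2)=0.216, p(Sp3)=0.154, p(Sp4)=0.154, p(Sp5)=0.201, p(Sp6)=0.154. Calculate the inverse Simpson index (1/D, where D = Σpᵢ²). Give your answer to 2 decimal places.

D = 0.121² + 0.216² + 0.154² + 0.154² + 0.201² + 0.154² = 0.014641 + 0.046656 + 0.023716 + 0.023716 + 0.040401 + 0.023716 = 0.172846 (working shown to 6 dp, full precision carried).
So 1/D = 5.7855, i.e. 5.79 to 2 decimal places.

5.79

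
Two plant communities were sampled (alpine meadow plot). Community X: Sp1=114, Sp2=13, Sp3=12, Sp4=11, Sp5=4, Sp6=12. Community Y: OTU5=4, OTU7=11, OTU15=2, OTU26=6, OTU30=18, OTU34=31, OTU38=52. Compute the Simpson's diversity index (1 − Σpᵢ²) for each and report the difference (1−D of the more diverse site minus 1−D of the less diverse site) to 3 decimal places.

Community X: N=166, proportions 0.68675, 0.07831, 0.07229, 0.06627, 0.0241, 0.07229, giving 1−D = 0.50682 (working shown to 5 dp, full precision carried).
Community Y: N=124, proportions 0.03226, 0.08871, 0.01613, 0.04839, 0.14516, 0.25, 0.41935, giving 1−D = 0.72906.
Difference = |0.50682 − 0.72906| = 0.22224, i.e. 0.222 to 3 decimal places.

0.222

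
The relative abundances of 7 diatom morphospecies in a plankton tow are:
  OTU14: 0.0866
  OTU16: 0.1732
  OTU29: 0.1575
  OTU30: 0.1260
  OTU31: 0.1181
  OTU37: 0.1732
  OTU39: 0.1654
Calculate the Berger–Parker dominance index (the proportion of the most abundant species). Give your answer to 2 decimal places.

0.17

The largest proportion is 0.1732, i.e. d = 0.17 to 2 decimal places.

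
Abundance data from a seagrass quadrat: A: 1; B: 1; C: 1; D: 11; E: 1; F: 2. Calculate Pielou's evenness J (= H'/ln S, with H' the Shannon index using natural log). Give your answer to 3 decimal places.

Total N = 1+1+1+11+1+2 = 17, so the proportions are 0.05882, 0.05882, 0.05882, 0.64706, 0.05882, 0.11765 (working shown to 5 dp, full precision carried).
H' = −Σ pᵢ ln pᵢ = −((-0.16666) + (-0.16666) + (-0.16666) + (-0.28168) + (-0.16666) + (-0.25177)) = 1.20009.
With S = 6 species, ln S = 1.79176, so J = 1.20009/1.79176 = 0.66978, i.e. 0.670 to 3 decimal places.

0.670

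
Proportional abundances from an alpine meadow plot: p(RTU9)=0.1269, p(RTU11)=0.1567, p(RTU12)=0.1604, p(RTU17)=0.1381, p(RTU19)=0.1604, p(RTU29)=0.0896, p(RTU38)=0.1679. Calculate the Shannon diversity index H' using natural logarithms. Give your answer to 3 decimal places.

1.929

Each pᵢ ln pᵢ term (working shown to 5 dp, full precision carried): 0.1269×(-2.06436)=-0.26197, 0.1567×(-1.85342)=-0.29043, 0.1604×(-1.83008)=-0.29355, 0.1381×(-1.97978)=-0.27341, 0.1604×(-1.83008)=-0.29355, 0.0896×(-2.41240)=-0.21615, 0.1679×(-1.78439)=-0.29960.
Sum = -1.92865, so H' = 1.929.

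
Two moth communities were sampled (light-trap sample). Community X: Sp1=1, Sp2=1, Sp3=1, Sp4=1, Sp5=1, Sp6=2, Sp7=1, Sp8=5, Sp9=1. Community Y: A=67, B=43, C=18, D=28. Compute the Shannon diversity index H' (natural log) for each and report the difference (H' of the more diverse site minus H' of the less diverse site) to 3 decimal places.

0.690

Community X: N=14, proportions 0.07143, 0.07143, 0.07143, 0.07143, 0.07143, 0.14286, 0.07143, 0.35714, 0.07143, giving H' = 1.96524 (working shown to 5 dp, full precision carried).
Community Y: N=156, proportions 0.42949, 0.27564, 0.11538, 0.17949, giving H' = 1.27566.
Difference = |1.96524 − 1.27566| = 0.68958, i.e. 0.690 to 3 decimal places.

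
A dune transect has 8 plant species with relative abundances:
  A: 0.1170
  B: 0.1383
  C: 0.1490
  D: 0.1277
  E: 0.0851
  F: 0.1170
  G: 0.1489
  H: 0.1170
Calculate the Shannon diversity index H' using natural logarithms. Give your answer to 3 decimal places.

2.066

Each pᵢ ln pᵢ term (working shown to 5 dp, full precision carried): 0.117×(-2.14558)=-0.25103, 0.1383×(-1.97833)=-0.27360, 0.149×(-1.90381)=-0.28367, 0.1277×(-2.05807)=-0.26282, 0.0851×(-2.46393)=-0.20968, 0.117×(-2.14558)=-0.25103, 0.1489×(-1.90448)=-0.28358, 0.117×(-2.14558)=-0.25103.
Sum = -2.06644, so H' = 2.066.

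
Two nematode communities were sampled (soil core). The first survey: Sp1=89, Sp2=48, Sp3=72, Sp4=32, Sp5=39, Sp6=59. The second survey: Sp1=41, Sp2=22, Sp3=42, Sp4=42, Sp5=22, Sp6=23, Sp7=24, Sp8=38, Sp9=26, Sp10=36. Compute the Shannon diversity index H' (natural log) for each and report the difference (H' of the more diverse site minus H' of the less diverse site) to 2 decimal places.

The first survey: N=339, proportions 0.2625, 0.1416, 0.2124, 0.0944, 0.115, 0.174, giving H' = 1.7328 (working shown to 4 dp, full precision carried).
The second survey: N=316, proportions 0.1297, 0.0696, 0.1329, 0.1329, 0.0696, 0.0728, 0.0759, 0.1203, 0.0823, 0.1139, giving H' = 2.2666.
Difference = |1.7328 − 2.2666| = 0.5338, i.e. 0.53 to 2 decimal places.

0.53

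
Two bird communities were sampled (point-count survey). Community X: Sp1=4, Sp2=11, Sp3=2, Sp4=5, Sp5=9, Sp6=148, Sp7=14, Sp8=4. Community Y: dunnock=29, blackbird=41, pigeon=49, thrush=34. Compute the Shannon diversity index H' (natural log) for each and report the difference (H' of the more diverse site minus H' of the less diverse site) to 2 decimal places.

0.36

Community X: N=197, proportions 0.0203, 0.05584, 0.01015, 0.02538, 0.04569, 0.75127, 0.07107, 0.0203, giving H' = 1.00295 (working shown to 5 dp, full precision carried).
Community Y: N=153, proportions 0.18954, 0.26797, 0.32026, 0.22222, giving H' = 1.36702.
Difference = |1.00295 − 1.36702| = 0.36407, i.e. 0.36 to 2 decimal places.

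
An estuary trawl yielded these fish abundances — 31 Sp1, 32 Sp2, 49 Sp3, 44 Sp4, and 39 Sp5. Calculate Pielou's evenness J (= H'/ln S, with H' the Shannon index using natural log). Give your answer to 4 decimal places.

0.9903

Total N = 31+32+49+44+39 = 195, so the proportions are 0.158974, 0.164103, 0.251282, 0.225641, 0.2 (working shown to 6 dp, full precision carried).
H' = −Σ pᵢ ln pᵢ = −((-0.292356) + (-0.296577) + (-0.347066) + (-0.335937) + (-0.321888)) = 1.593822.
With S = 5 species, ln S = 1.609438, so J = 1.593822/1.609438 = 0.990297, i.e. 0.9903 to 4 decimal places.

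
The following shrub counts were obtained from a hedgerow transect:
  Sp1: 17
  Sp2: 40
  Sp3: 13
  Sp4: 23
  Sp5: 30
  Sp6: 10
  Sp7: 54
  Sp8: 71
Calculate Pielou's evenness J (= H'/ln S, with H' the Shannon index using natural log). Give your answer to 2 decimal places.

0.91

Total N = 17+40+13+23+30+10+54+71 = 258, so the proportions are 0.0659, 0.155, 0.0504, 0.0891, 0.1163, 0.0388, 0.2093, 0.2752 (working shown to 4 dp, full precision carried).
H' = −Σ pᵢ ln pᵢ = −((-0.1792) + (-0.2890) + (-0.1506) + (-0.2155) + (-0.2502) + (-0.1260) + (-0.3273) + (-0.3551)) = 1.8929.
With S = 8 species, ln S = 2.0794, so J = 1.8929/2.0794 = 0.9103, i.e. 0.91 to 2 decimal places.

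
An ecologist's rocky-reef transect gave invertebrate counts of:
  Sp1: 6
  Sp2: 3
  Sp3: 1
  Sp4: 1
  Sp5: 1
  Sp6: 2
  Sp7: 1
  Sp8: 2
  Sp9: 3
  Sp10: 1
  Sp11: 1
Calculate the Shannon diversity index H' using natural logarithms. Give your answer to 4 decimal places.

Total N = 6+3+1+1+1+2+1+2+3+1+1 = 22, so the proportions are 0.272727, 0.136364, 0.045455, 0.045455, 0.045455, 0.090909, 0.045455, 0.090909, 0.136364, 0.045455, 0.045455 (working shown to 6 dp, full precision carried).
Each pᵢ ln pᵢ term: 0.272727×(-1.299283)=-0.354350, 0.136364×(-1.992430)=-0.271695, 0.045455×(-3.091042)=-0.140502, 0.045455×(-3.091042)=-0.140502, 0.045455×(-3.091042)=-0.140502, 0.090909×(-2.397895)=-0.217990, 0.045455×(-3.091042)=-0.140502, 0.090909×(-2.397895)=-0.217990, 0.136364×(-1.992430)=-0.271695, 0.045455×(-3.091042)=-0.140502, 0.045455×(-3.091042)=-0.140502.
Sum = -2.176732, so H' = 2.1767.

2.1767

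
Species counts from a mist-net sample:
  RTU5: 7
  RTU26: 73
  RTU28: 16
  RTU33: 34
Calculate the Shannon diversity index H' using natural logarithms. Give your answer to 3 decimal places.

1.090

Total N = 7+73+16+34 = 130, so the proportions are 0.05385, 0.56154, 0.12308, 0.26154 (working shown to 5 dp, full precision carried).
Each pᵢ ln pᵢ term: 0.05385×(-2.92162)=-0.15732, 0.56154×(-0.57708)=-0.32405, 0.12308×(-2.09495)=-0.25784, 0.26154×(-1.34117)=-0.35077.
Sum = -1.08998, so H' = 1.090.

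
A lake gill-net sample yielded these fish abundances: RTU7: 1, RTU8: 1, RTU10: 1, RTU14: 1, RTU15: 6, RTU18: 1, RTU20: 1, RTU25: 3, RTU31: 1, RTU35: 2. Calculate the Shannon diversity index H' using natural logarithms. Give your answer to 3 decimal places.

2.033

Total N = 1+1+1+1+6+1+1+3+1+2 = 18, so the proportions are 0.05556, 0.05556, 0.05556, 0.05556, 0.33333, 0.05556, 0.05556, 0.16667, 0.05556, 0.11111 (working shown to 5 dp, full precision carried).
Each pᵢ ln pᵢ term: 0.05556×(-2.89037)=-0.16058, 0.05556×(-2.89037)=-0.16058, 0.05556×(-2.89037)=-0.16058, 0.05556×(-2.89037)=-0.16058, 0.33333×(-1.09861)=-0.36620, 0.05556×(-2.89037)=-0.16058, 0.05556×(-2.89037)=-0.16058, 0.16667×(-1.79176)=-0.29863, 0.05556×(-2.89037)=-0.16058, 0.11111×(-2.19722)=-0.24414.
Sum = -2.03300, so H' = 2.033.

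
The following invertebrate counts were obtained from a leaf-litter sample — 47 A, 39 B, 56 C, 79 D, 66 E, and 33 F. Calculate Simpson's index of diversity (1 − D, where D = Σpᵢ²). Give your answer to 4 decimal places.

0.8188

Total N = 47+39+56+79+66+33 = 320, so the proportions are 0.146875, 0.121875, 0.175, 0.246875, 0.20625, 0.103125 (working shown to 6 dp, full precision carried).
D = 0.146875² + 0.121875² + 0.175² + 0.246875² + 0.20625² + 0.103125² = 0.021572 + 0.014854 + 0.030625 + 0.060947 + 0.042539 + 0.010635 = 0.181172.
So 1 − D = 0.818828, i.e. 0.8188 to 4 decimal places.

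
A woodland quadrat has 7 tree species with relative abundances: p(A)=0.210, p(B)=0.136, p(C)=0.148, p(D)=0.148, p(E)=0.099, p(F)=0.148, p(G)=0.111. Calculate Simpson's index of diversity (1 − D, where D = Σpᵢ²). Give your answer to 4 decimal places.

D = 0.21² + 0.136² + 0.148² + 0.148² + 0.099² + 0.148² + 0.111² = 0.044100 + 0.018496 + 0.021904 + 0.021904 + 0.009801 + 0.021904 + 0.012321 = 0.150430 (working shown to 6 dp, full precision carried).
So 1 − D = 0.849570, i.e. 0.8496 to 4 decimal places.

0.8496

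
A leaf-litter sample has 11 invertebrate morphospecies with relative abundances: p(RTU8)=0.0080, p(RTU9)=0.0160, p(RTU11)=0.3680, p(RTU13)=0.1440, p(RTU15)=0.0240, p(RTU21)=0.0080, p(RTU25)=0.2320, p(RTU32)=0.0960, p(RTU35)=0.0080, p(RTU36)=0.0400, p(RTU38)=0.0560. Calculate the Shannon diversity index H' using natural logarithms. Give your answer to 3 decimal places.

1.773

Each pᵢ ln pᵢ term (working shown to 5 dp, full precision carried): 0.008×(-4.82831)=-0.03863, 0.016×(-4.13517)=-0.06616, 0.368×(-0.99967)=-0.36788, 0.144×(-1.93794)=-0.27906, 0.024×(-3.72970)=-0.08951, 0.008×(-4.82831)=-0.03863, 0.232×(-1.46102)=-0.33896, 0.096×(-2.34341)=-0.22497, 0.008×(-4.82831)=-0.03863, 0.04×(-3.21888)=-0.12876, 0.056×(-2.88240)=-0.16141.
Sum = -1.77259, so H' = 1.773.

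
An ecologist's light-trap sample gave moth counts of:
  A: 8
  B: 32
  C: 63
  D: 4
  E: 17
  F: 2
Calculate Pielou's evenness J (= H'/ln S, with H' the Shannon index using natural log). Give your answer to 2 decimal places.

0.73

Total N = 8+32+63+4+17+2 = 126, so the proportions are 0.0635, 0.254, 0.5, 0.0317, 0.1349, 0.0159 (working shown to 4 dp, full precision carried).
H' = −Σ pᵢ ln pᵢ = −((-0.1750) + (-0.3481) + (-0.3466) + (-0.1095) + (-0.2703) + (-0.0658)) = 1.3152.
With S = 6 species, ln S = 1.7918, so J = 1.3152/1.7918 = 0.7340, i.e. 0.73 to 2 decimal places.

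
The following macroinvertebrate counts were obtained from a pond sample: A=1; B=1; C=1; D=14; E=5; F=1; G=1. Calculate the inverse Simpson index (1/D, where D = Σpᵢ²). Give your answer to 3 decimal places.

2.549

Total N = 1+1+1+14+5+1+1 = 24, so the proportions are 0.041667, 0.041667, 0.041667, 0.583333, 0.208333, 0.041667, 0.041667 (working shown to 6 dp, full precision carried).
D = 0.041667² + 0.041667² + 0.041667² + 0.583333² + 0.208333² + 0.041667² + 0.041667² = 0.001736 + 0.001736 + 0.001736 + 0.340278 + 0.043403 + 0.001736 + 0.001736 = 0.392361.
So 1/D = 2.54867, i.e. 2.549 to 3 decimal places.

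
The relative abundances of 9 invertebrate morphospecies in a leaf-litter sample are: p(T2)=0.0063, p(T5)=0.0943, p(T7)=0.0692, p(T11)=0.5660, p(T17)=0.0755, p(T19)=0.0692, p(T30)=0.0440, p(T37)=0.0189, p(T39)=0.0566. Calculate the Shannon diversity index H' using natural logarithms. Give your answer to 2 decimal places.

1.52

Each pᵢ ln pᵢ term (working shown to 4 dp, full precision carried): 0.0063×(-5.0672)=-0.0319, 0.0943×(-2.3613)=-0.2227, 0.0692×(-2.6708)=-0.1848, 0.566×(-0.5692)=-0.3221, 0.0755×(-2.5836)=-0.1951, 0.0692×(-2.6708)=-0.1848, 0.044×(-3.1236)=-0.1374, 0.0189×(-3.9686)=-0.0750, 0.0566×(-2.8717)=-0.1625.
Sum = -1.5164, so H' = 1.52.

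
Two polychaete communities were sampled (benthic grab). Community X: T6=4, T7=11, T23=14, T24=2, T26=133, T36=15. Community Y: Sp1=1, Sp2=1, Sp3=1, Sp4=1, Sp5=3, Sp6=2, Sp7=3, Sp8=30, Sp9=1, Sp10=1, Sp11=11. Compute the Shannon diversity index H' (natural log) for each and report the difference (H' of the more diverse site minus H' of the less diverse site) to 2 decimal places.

Community X: N=179, proportions 0.0223, 0.0615, 0.0782, 0.0112, 0.743, 0.0838, giving H' = 0.9344 (working shown to 4 dp, full precision carried).
Community Y: N=55, proportions 0.0182, 0.0182, 0.0182, 0.0182, 0.0545, 0.0364, 0.0545, 0.5455, 0.0182, 0.0182, 0.2, giving H' = 1.5275.
Difference = |0.9344 − 1.5275| = 0.5931, i.e. 0.59 to 2 decimal places.

0.59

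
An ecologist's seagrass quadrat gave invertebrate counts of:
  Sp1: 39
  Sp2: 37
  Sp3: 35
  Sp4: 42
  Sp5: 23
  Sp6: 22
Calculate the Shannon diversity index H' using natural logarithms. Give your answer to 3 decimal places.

Total N = 39+37+35+42+23+22 = 198, so the proportions are 0.19697, 0.18687, 0.17677, 0.21212, 0.11616, 0.11111 (working shown to 5 dp, full precision carried).
Each pᵢ ln pᵢ term: 0.19697×(-1.62471)=-0.32002, 0.18687×(-1.67735)=-0.31344, 0.17677×(-1.73292)=-0.30632, 0.21212×(-1.55060)=-0.32891, 0.11616×(-2.15277)=-0.25007, 0.11111×(-2.19722)=-0.24414.
Sum = -1.76291, so H' = 1.763.

1.763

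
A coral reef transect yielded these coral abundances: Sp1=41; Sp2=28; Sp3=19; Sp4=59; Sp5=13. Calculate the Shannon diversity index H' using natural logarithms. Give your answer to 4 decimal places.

Total N = 41+28+19+59+13 = 160, so the proportions are 0.25625, 0.175, 0.11875, 0.36875, 0.08125 (working shown to 6 dp, full precision carried).
Each pᵢ ln pᵢ term: 0.25625×(-1.361602)=-0.348910, 0.175×(-1.742969)=-0.305020, 0.11875×(-2.130735)=-0.253025, 0.36875×(-0.997636)=-0.367878, 0.08125×(-2.510224)=-0.203956.
Sum = -1.478789, so H' = 1.4788.

1.4788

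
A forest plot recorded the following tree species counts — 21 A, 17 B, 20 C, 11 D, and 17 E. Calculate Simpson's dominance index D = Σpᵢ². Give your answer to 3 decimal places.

0.208

Total N = 21+17+20+11+17 = 86, so the proportions are 0.24419, 0.19767, 0.23256, 0.12791, 0.19767 (working shown to 5 dp, full precision carried).
D = 0.24419² + 0.19767² + 0.23256² + 0.12791² + 0.19767² = 0.05963 + 0.03908 + 0.05408 + 0.01636 + 0.03908 = 0.20822.
To 3 decimal places, D = 0.208.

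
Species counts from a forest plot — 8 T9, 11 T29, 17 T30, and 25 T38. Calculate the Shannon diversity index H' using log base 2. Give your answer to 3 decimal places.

1.871

Total N = 8+11+17+25 = 61, so the proportions are 0.13115, 0.18033, 0.27869, 0.40984 (working shown to 5 dp, full precision carried).
Each pᵢ log₂ pᵢ term: 0.13115×(-2.93074)=-0.38436, 0.18033×(-2.47131)=-0.44565, 0.27869×(-1.84327)=-0.51370, 0.40984×(-1.28688)=-0.52741.
Sum = -1.87111, so H' = 1.871.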